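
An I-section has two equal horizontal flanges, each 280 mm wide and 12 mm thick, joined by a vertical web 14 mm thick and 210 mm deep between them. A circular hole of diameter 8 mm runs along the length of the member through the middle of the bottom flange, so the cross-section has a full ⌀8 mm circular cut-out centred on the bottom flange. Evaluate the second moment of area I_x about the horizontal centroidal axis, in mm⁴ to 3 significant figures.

I_x ≈ 9.31 × 10⁷ mm⁴

Treat the section as a set of non-overlapping primitives; coordinates are from the bounding-box lower-left.
Bottom flange: 280 × 12, A = 3 360 mm², y = 6 mm, Ī = 40 320 mm⁴.
Web: 14 × 210, A = 2 940 mm², y = 117 mm, Ī = 10 804 500 mm⁴.
Top flange: 280 × 12, A = 3 360 mm², y = 228 mm, Ī = 40 320 mm⁴.
Hole (subtracted): ⌀8, A = 50.265 mm², y = 6 mm, Ī = 201.06 mm⁴.
Centroid: ȳ = ΣA·y / ΣA = 117.58 mm.
Transfer each piece to the horizontal centroidal axis using Ī + A·d² with d = y − 117.58:
  bottom flange: d = -111.58 mm → contributes +41 873 098 mm⁴
  web: d = -0.58061 mm → contributes +10 805 491 mm⁴
  top flange: d = 110.42 mm → contributes +41 006 927 mm⁴
  hole: d = -111.58 mm → contributes −626 018 mm⁴
Total I = 93 059 498 mm⁴.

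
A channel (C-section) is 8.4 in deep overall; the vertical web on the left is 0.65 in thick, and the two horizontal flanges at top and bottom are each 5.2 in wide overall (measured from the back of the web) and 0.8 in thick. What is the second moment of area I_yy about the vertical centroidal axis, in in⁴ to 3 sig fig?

Break the section into simple shapes (no overlaps), measuring from the bottom-left corner of the bounding box.
Web: 0.65 × 8.4, A = 5.46 in², x = 0.325 in, Ī = 0.19224 in⁴.
Top flange (beyond web): 4.55 × 0.8, A = 3.64 in², x = 2.925 in, Ī = 6.2798 in⁴.
Bottom flange (beyond web): 4.55 × 0.8, A = 3.64 in², x = 2.925 in, Ī = 6.2798 in⁴.
Centroid: x̄ = ΣA·x / ΣA = 1.8107 in.
Transfer each piece to the vertical centroidal axis using Ī + A·d² with d = x − 1.8107:
  web: d = -1.4857 in → contributes +12.244 in⁴
  top flange (beyond web): d = 1.1143 in → contributes +10.799 in⁴
  bottom flange (beyond web): d = 1.1143 in → contributes +10.799 in⁴
Total I = 33.843 in⁴.

I_yy ≈ 33.8 in⁴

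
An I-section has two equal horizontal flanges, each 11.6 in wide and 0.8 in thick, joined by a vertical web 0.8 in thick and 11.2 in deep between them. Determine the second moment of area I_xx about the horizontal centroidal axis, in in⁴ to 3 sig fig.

I_xx ≈ 763 in⁴

Split into non-overlapping primitives; take the origin at the lower-left of the bounding box.
Bottom flange: 11.6 × 0.8, A = 9.28 in², y = 0.4 in, Ī = 0.49493 in⁴.
Web: 0.8 × 11.2, A = 8.96 in², y = 6.4 in, Ī = 93.662 in⁴.
Top flange: 11.6 × 0.8, A = 9.28 in², y = 12.4 in, Ī = 0.49493 in⁴.
By symmetry the centroid is at mid-height, ȳ = 6.4 in.
Transfer each piece to the horizontal centroidal axis using Ī + A·d² with d = y − 6.4:
  bottom flange: d = -6 in → contributes +334.57 in⁴
  web: d = 0 in → contributes +93.662 in⁴
  top flange: d = 6 in → contributes +334.57 in⁴
Total I = 762.81 in⁴.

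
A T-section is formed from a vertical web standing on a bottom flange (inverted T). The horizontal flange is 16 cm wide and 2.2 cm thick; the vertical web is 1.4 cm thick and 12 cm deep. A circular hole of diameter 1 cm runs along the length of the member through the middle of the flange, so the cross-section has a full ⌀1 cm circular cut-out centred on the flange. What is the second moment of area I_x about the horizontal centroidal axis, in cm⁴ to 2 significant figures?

Split into non-overlapping primitives; take the origin at the lower-left of the bounding box.
Flange: 16 × 2.2, A = 35.2 cm², y = 1.1 cm, Ī = 14.2 cm⁴.
Web: 1.4 × 12, A = 16.8 cm², y = 8.2 cm, Ī = 201.6 cm⁴.
Hole (subtracted): ⌀1, A = 0.7854 cm², y = 1.1 cm, Ī = 0.04909 cm⁴.
Centroid: ȳ = ΣA·y / ΣA = 3.429 cm.
Transfer each piece to the horizontal centroidal axis using Ī + A·d² with d = y − 3.429:
  flange: d = -2.329 cm → contributes +205.1 cm⁴
  web: d = 4.771 cm → contributes +584 cm⁴
  hole: d = -2.329 cm → contributes −4.309 cm⁴
Total I = 784.8 cm⁴.

I_x ≈ 780 cm⁴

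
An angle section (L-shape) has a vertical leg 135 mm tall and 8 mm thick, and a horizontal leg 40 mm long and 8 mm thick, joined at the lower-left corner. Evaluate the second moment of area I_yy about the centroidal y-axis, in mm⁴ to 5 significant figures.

Treat the section as a set of non-overlapping primitives; coordinates are from the bounding-box lower-left.
Vertical leg: 8 × 135, A = 1 080 mm², x = 4 mm, Ī = 5 760 mm⁴.
Horizontal leg (remainder): 32 × 8, A = 256 mm², x = 24 mm, Ī = 21845.33 mm⁴.
Centroid: x̄ = ΣA·x / ΣA = 7.832335 mm.
Transfer each piece to the centroidal y-axis using Ī + A·d² with d = x − 7.832335:
  vertical leg: d = -3.832335 mm → contributes +21621.74 mm⁴
  horizontal leg (remainder): d = 16.16766 mm → contributes +88762.04 mm⁴
Total I = 110383.8 mm⁴.

I_yy ≈ 1.1038 × 10⁵ mm⁴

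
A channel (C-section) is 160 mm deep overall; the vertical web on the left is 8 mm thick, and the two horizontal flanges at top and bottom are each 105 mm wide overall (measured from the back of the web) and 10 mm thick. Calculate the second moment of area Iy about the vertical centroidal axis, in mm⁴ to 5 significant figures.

Split into non-overlapping primitives; take the origin at the lower-left of the bounding box.
Web: 8 × 160, A = 1 280 mm², x = 4 mm, Ī = 6826.667 mm⁴.
Top flange (beyond web): 97 × 10, A = 970 mm², x = 56.5 mm, Ī = 760560.8 mm⁴.
Bottom flange (beyond web): 97 × 10, A = 970 mm², x = 56.5 mm, Ī = 760560.8 mm⁴.
Centroid: x̄ = ΣA·x / ΣA = 35.63043 mm.
Transfer each piece to the vertical centroidal axis using Ī + A·d² with d = x − 35.63043:
  web: d = -31.63043 mm → contributes +1 287 447 mm⁴
  top flange (beyond web): d = 20.86957 mm → contributes +1 183 033 mm⁴
  bottom flange (beyond web): d = 20.86957 mm → contributes +1 183 033 mm⁴
Total I = 3 653 514 mm⁴.

Iy ≈ 3.6535 × 10⁶ mm⁴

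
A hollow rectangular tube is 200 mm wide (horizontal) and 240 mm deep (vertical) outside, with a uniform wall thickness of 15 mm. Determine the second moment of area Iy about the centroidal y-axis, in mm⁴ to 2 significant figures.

Split into non-overlapping primitives; take the origin at the lower-left of the bounding box.
Outer rectangle: 200 × 240, A = 48 000 mm², x = 100 mm, Ī = 160 000 000 mm⁴.
Inner void (subtracted): 170 × 210, A = 35 700 mm², x = 100 mm, Ī = 85 977 500 mm⁴.
By symmetry the centroid is at mid-width, x̄ = 100 mm.
All pieces are centred on the centroidal y-axis, so I = ΣĪ (holes subtracted) = 74 022 500 mm⁴.

Iy ≈ 7.4 × 10⁷ mm⁴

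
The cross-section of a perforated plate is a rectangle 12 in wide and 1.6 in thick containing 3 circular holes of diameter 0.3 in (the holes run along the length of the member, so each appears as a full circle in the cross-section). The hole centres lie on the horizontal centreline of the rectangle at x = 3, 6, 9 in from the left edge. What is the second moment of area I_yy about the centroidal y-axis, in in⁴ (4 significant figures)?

I_yy ≈ 229.1 in⁴

Break the section into simple shapes (no overlaps), measuring from the bottom-left corner of the bounding box.
Plate: 12 × 1.6, A = 19.2 in², x = 6 in, Ī = 230.4 in⁴.
Hole 1 (subtracted): ⌀0.3, A = 0.0706858 in², x = 3 in, Ī = 0.000397608 in⁴.
Hole 2 (subtracted): ⌀0.3, A = 0.0706858 in², x = 6 in, Ī = 0.000397608 in⁴.
Hole 3 (subtracted): ⌀0.3, A = 0.0706858 in², x = 9 in, Ī = 0.000397608 in⁴.
By symmetry the centroid is at mid-width, x̄ = 6 in.
Transfer each piece to the centroidal y-axis using Ī + A·d² with d = x − 6:
  plate: d = 0 in → contributes +230.4 in⁴
  hole 1: d = -3 in → contributes −0.63657 in⁴
  hole 2: d = 0 in → contributes −0.000397608 in⁴
  hole 3: d = 3 in → contributes −0.63657 in⁴
Total I = 229.126 in⁴.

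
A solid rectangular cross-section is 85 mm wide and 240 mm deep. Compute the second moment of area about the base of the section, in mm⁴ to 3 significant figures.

The section: 85 × 240, A = 20 400 mm², y = 120 mm, Ī = 97 920 000 mm⁴.
Transfer it to the base of the section using Ī + A·d² with d = y − 0:
  the section: d = 120 mm → contributes +391 680 000 mm⁴
Total I = 391 680 000 mm⁴.

I_base ≈ 3.92 × 10⁸ mm⁴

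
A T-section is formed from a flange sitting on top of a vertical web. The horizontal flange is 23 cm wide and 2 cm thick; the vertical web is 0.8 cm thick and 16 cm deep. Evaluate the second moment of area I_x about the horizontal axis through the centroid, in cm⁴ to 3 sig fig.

Break the section into simple shapes (no overlaps), measuring from the bottom-left corner of the bounding box.
Flange: 23 × 2, A = 46 cm², y = 17 cm, Ī = 15.333 cm⁴.
Web: 0.8 × 16, A = 12.8 cm², y = 8 cm, Ī = 273.07 cm⁴.
Centroid: ȳ = ΣA·y / ΣA = 15.041 cm.
Transfer each piece to the horizontal axis through the centroid using Ī + A·d² with d = y − 15.041:
  flange: d = 1.9592 cm → contributes +191.9 cm⁴
  web: d = -7.0408 cm → contributes +907.6 cm⁴
Total I = 1099.5 cm⁴.

I_x ≈ 1100 cm⁴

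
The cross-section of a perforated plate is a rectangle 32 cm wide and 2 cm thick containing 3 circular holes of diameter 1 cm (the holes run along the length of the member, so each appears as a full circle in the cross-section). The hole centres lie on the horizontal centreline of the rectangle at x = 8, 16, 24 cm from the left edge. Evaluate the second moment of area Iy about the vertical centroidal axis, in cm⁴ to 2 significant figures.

Iy ≈ 5400 cm⁴

Treat the section as a set of non-overlapping primitives; coordinates are from the bounding-box lower-left.
Plate: 32 × 2, A = 64 cm², x = 16 cm, Ī = 5 461 cm⁴.
Hole 1 (subtracted): ⌀1, A = 0.7854 cm², x = 8 cm, Ī = 0.04909 cm⁴.
Hole 2 (subtracted): ⌀1, A = 0.7854 cm², x = 16 cm, Ī = 0.04909 cm⁴.
Hole 3 (subtracted): ⌀1, A = 0.7854 cm², x = 24 cm, Ī = 0.04909 cm⁴.
By symmetry the centroid is at mid-width, x̄ = 16 cm.
Transfer each piece to the vertical centroidal axis using Ī + A·d² with d = x − 16:
  plate: d = 0 cm → contributes +5 461 cm⁴
  hole 1: d = -8 cm → contributes −50.31 cm⁴
  hole 2: d = 0 cm → contributes −0.04909 cm⁴
  hole 3: d = 8 cm → contributes −50.31 cm⁴
Total I = 5 361 cm⁴.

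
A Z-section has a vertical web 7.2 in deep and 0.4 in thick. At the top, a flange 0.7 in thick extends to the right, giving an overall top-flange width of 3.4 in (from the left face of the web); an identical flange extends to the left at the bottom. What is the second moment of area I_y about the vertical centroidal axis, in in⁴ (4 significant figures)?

Decompose the section into non-overlapping parts with the origin at the bottom-left of its bounding rectangle.
Web: 0.4 × 7.2, A = 2.88 in², x = 3.2 in, Ī = 0.0384 in⁴.
Top flange (beyond web): 3 × 0.7, A = 2.1 in², x = 4.9 in, Ī = 1.575 in⁴.
Bottom flange (beyond web): 3 × 0.7, A = 2.1 in², x = 1.5 in, Ī = 1.575 in⁴.
Centroid: x̄ = ΣA·x / ΣA = 3.2 in.
Transfer each piece to the vertical centroidal axis using Ī + A·d² with d = x − 3.2:
  web: d = 0 in → contributes +0.0384 in⁴
  top flange (beyond web): d = 1.7 in → contributes +7.644 in⁴
  bottom flange (beyond web): d = -1.7 in → contributes +7.644 in⁴
Total I = 15.3264 in⁴.

I_y ≈ 15.33 in⁴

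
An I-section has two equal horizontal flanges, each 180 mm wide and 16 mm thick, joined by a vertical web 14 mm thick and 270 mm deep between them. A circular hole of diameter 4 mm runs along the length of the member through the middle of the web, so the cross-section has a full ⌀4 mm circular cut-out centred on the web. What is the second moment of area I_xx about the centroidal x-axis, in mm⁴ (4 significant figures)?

I_xx ≈ 1.409 × 10⁸ mm⁴

Split into non-overlapping primitives; take the origin at the lower-left of the bounding box.
Bottom flange: 180 × 16, A = 2 880 mm², y = 8 mm, Ī = 61 440 mm⁴.
Web: 14 × 270, A = 3 780 mm², y = 151 mm, Ī = 22 963 500 mm⁴.
Top flange: 180 × 16, A = 2 880 mm², y = 294 mm, Ī = 61 440 mm⁴.
Hole (subtracted): ⌀4, A = 12.5664 mm², y = 151 mm, Ī = 12.5664 mm⁴.
By symmetry the centroid is at mid-height, ȳ = 151 mm.
Transfer each piece to the centroidal x-axis using Ī + A·d² with d = y − 151:
  bottom flange: d = -143 mm → contributes +58 954 560 mm⁴
  web: d = 0 mm → contributes +22 963 500 mm⁴
  top flange: d = 143 mm → contributes +58 954 560 mm⁴
  hole: d = 0 mm → contributes −12.5664 mm⁴
Total I = 140 872 607 mm⁴.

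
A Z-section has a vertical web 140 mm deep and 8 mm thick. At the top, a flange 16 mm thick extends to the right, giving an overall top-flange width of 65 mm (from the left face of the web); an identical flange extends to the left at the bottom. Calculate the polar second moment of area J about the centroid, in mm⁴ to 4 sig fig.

Treat the section as a set of non-overlapping primitives; coordinates are from the bounding-box lower-left.
Web: 8 × 140, A = 1 120 mm², y = 70 mm, Ī = 1 829 333 mm⁴.
Top flange (beyond web): 57 × 16, A = 912 mm², y = 132 mm, Ī = 19 456 mm⁴.
Bottom flange (beyond web): 57 × 16, A = 912 mm², y = 8 mm, Ī = 19 456 mm⁴.
Centroid: ȳ = ΣA·y / ΣA = 70 mm.
Transfer each piece to the centroidal x-axis using Ī + A·d² with d = y − 70:
  web: d = 0 mm → contributes +1 829 333 mm⁴
  top flange (beyond web): d = 62 mm → contributes +3 525 184 mm⁴
  bottom flange (beyond web): d = -62 mm → contributes +3 525 184 mm⁴
Total I = 8 879 701 mm⁴.
For the y-axis: x̄ = 61 mm.
Repeating about the centroidal y-axis gives I_y = 2 426 421 mm⁴.
Polar second moment: J = I_x + I_y = 11 306 123 mm⁴.

J ≈ 1.131 × 10⁷ mm⁴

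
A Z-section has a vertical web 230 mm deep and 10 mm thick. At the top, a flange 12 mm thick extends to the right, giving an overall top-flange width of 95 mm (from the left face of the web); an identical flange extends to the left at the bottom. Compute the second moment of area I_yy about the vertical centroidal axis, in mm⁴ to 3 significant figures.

Break the section into simple shapes (no overlaps), measuring from the bottom-left corner of the bounding box.
Web: 10 × 230, A = 2 300 mm², x = 90 mm, Ī = 19 167 mm⁴.
Top flange (beyond web): 85 × 12, A = 1 020 mm², x = 137.5 mm, Ī = 614 125 mm⁴.
Bottom flange (beyond web): 85 × 12, A = 1 020 mm², x = 42.5 mm, Ī = 614 125 mm⁴.
Centroid: x̄ = ΣA·x / ΣA = 90 mm.
Transfer each piece to the vertical centroidal axis using Ī + A·d² with d = x − 90:
  web: d = 0 mm → contributes +19 167 mm⁴
  top flange (beyond web): d = 47.5 mm → contributes +2 915 500 mm⁴
  bottom flange (beyond web): d = -47.5 mm → contributes +2 915 500 mm⁴
Total I = 5 850 167 mm⁴.

I_yy ≈ 5.85 × 10⁶ mm⁴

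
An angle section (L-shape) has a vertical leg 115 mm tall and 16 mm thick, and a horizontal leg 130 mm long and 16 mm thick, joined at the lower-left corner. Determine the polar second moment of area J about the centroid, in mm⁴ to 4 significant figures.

J ≈ 1.020 × 10⁷ mm⁴

Treat the section as a set of non-overlapping primitives; coordinates are from the bounding-box lower-left.
Vertical leg: 16 × 115, A = 1 840 mm², y = 57.5 mm, Ī = 2 027 833 mm⁴.
Horizontal leg (remainder): 114 × 16, A = 1 824 mm², y = 8 mm, Ī = 38 912 mm⁴.
Centroid: ȳ = ΣA·y / ΣA = 32.8581 mm.
Transfer each piece to the centroidal x-axis using Ī + A·d² with d = y − 32.8581:
  vertical leg: d = 24.6419 mm → contributes +3 145 126 mm⁴
  horizontal leg (remainder): d = -24.8581 mm → contributes +1 166 006 mm⁴
Total I = 4 311 132 mm⁴.
For the y-axis: x̄ = 40.3581 mm.
Repeating about the centroidal y-axis gives I_y = 5 884 672 mm⁴.
Polar second moment: J = I_x + I_y = 10 195 803 mm⁴.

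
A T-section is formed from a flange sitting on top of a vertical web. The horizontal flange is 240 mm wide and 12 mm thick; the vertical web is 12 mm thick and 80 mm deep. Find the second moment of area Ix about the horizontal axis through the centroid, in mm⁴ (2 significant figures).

Ix ≈ 2.1 × 10⁶ mm⁴

Treat the section as a set of non-overlapping primitives; coordinates are from the bounding-box lower-left.
Flange: 240 × 12, A = 2 880 mm², y = 86 mm, Ī = 34 560 mm⁴.
Web: 12 × 80, A = 960 mm², y = 40 mm, Ī = 512 000 mm⁴.
Centroid: ȳ = ΣA·y / ΣA = 74.5 mm.
Transfer each piece to the horizontal axis through the centroid using Ī + A·d² with d = y − 74.5:
  flange: d = 11.5 mm → contributes +415 440 mm⁴
  web: d = -34.5 mm → contributes +1 654 640 mm⁴
Total I = 2 070 080 mm⁴.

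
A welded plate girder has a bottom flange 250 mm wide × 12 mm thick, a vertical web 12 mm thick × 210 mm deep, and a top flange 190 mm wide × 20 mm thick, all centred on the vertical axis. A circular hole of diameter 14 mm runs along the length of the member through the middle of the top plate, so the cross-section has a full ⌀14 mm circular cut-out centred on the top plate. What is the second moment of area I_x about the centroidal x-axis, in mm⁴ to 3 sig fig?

Break the section into simple shapes (no overlaps), measuring from the bottom-left corner of the bounding box.
Bottom plate: 250 × 12, A = 3 000 mm², y = 6 mm, Ī = 36 000 mm⁴.
Web plate: 12 × 210, A = 2 520 mm², y = 117 mm, Ī = 9 261 000 mm⁴.
Top plate: 190 × 20, A = 3 800 mm², y = 232 mm, Ī = 126 667 mm⁴.
Hole (subtracted): ⌀14, A = 153.94 mm², y = 232 mm, Ī = 1885.7 mm⁴.
Centroid: ȳ = ΣA·y / ΣA = 126.41 mm.
Transfer each piece to the centroidal x-axis using Ī + A·d² with d = y − 126.41:
  bottom plate: d = -120.41 mm → contributes +43 535 210 mm⁴
  web plate: d = -9.4149 mm → contributes +9 484 371 mm⁴
  top plate: d = 105.59 mm → contributes +42 489 915 mm⁴
  hole: d = 105.59 mm → contributes −1 718 021 mm⁴
Total I = 93 791 476 mm⁴.

I_x ≈ 9.38 × 10⁷ mm⁴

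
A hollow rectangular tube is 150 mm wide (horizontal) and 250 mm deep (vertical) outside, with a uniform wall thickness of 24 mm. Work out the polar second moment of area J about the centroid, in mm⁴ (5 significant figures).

Treat the section as a set of non-overlapping primitives; coordinates are from the bounding-box lower-left.
Outer rectangle: 150 × 250, A = 37 500 mm², y = 125 mm, Ī = 195 312 500 mm⁴.
Inner void (subtracted): 102 × 202, A = 20 604 mm², y = 125 mm, Ī = 70 060 468 mm⁴.
By symmetry the centroid is at mid-height, ȳ = 125 mm.
All pieces are centred on the centroidal x-axis, so I = ΣĪ (holes subtracted) = 125 252 032 mm⁴.
Repeating about the centroidal y-axis gives I_y = 52 448 832 mm⁴.
Polar second moment: J = I_x + I_y = 177 700 864 mm⁴.

J ≈ 1.7770 × 10⁸ mm⁴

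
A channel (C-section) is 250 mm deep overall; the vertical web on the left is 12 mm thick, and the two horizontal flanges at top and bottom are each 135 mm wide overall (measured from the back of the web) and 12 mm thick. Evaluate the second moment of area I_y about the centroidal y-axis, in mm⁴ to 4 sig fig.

I_y ≈ 1.054 × 10⁷ mm⁴

Break the section into simple shapes (no overlaps), measuring from the bottom-left corner of the bounding box.
Web: 12 × 250, A = 3 000 mm², x = 6 mm, Ī = 36 000 mm⁴.
Top flange (beyond web): 123 × 12, A = 1 476 mm², x = 73.5 mm, Ī = 1 860 867 mm⁴.
Bottom flange (beyond web): 123 × 12, A = 1 476 mm², x = 73.5 mm, Ī = 1 860 867 mm⁴.
Centroid: x̄ = ΣA·x / ΣA = 39.4778 mm.
Transfer each piece to the centroidal y-axis using Ī + A·d² with d = x − 39.4778:
  web: d = -33.4778 mm → contributes +3 398 294 mm⁴
  top flange (beyond web): d = 34.0222 mm → contributes +3 569 350 mm⁴
  bottom flange (beyond web): d = 34.0222 mm → contributes +3 569 350 mm⁴
Total I = 10 536 993 mm⁴.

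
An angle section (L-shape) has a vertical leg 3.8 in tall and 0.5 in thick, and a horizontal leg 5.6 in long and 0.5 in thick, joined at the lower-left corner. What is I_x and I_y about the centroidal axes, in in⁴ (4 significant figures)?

Break the section into simple shapes (no overlaps), measuring from the bottom-left corner of the bounding box.
Vertical leg: 0.5 × 3.8, A = 1.9 in², y = 1.9 in, Ī = 2.28633 in⁴.
Horizontal leg (remainder): 5.1 × 0.5, A = 2.55 in², y = 0.25 in, Ī = 0.053125 in⁴.
Centroid: ȳ = ΣA·y / ΣA = 0.954494 in.
Transfer each piece to the centroidal x-axis using Ī + A·d² with d = y − 0.954494:
  vertical leg: d = 0.945506 in → contributes +3.9849 in⁴
  horizontal leg (remainder): d = -0.704494 in → contributes +1.31872 in⁴
Total I = 5.30362 in⁴.
For the y-axis: x̄ = 1.85449 in.
Repeating about the centroidal y-axis gives I_y = 14.1026 in⁴.

I_x ≈ 5.304 in⁴, I_y ≈ 14.10 in⁴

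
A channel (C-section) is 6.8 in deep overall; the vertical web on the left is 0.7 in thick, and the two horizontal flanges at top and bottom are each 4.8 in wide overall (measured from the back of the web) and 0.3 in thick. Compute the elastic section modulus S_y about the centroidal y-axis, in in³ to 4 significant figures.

S_y ≈ 3.574 in³

Split into non-overlapping primitives; take the origin at the lower-left of the bounding box.
Web: 0.7 × 6.8, A = 4.76 in², x = 0.35 in, Ī = 0.194367 in⁴.
Top flange (beyond web): 4.1 × 0.3, A = 1.23 in², x = 2.75 in, Ī = 1.72303 in⁴.
Bottom flange (beyond web): 4.1 × 0.3, A = 1.23 in², x = 2.75 in, Ī = 1.72303 in⁴.
Centroid: x̄ = ΣA·x / ΣA = 1.16773 in.
Transfer each piece to the centroidal y-axis using Ī + A·d² with d = x − 1.16773:
  web: d = -0.817729 in → contributes +3.37728 in⁴
  top flange (beyond web): d = 1.58227 in → contributes +4.80243 in⁴
  bottom flange (beyond web): d = 1.58227 in → contributes +4.80243 in⁴
Total I = 12.9821 in⁴.
Extreme fibre distance c = 3.63227 in; S = I/c = 3.57411 in³.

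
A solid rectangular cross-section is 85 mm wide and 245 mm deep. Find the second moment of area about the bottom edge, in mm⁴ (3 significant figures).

I_base ≈ 4.17 × 10⁸ mm⁴

The section: 85 × 245, A = 20 825 mm², y = 122.5 mm, Ī = 104 168 385 mm⁴.
Transfer it to a horizontal axis along the bottom face using Ī + A·d² with d = y − 0:
  the section: d = 122.5 mm → contributes +416 673 542 mm⁴
Total I = 416 673 542 mm⁴.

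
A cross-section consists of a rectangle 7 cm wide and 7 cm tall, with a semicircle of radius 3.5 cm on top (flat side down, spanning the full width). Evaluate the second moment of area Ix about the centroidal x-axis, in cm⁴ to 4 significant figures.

Decompose the section into non-overlapping parts with the origin at the bottom-left of its bounding rectangle.
Rectangular body: 7 × 7, A = 49 cm², y = 3.5 cm, Ī = 200.083 cm⁴.
Semicircular cap: semicircle r = 3.5, A = 19.2423 cm², y = 8.48545 cm, Ī = 16.4704 cm⁴.
Centroid: ȳ = ΣA·y / ΣA = 4.90575 cm.
Transfer each piece to the centroidal x-axis using Ī + A·d² with d = y − 4.90575:
  rectangular body: d = -1.40575 cm → contributes +296.913 cm⁴
  semicircular cap: d = 3.5797 cm → contributes +263.046 cm⁴
Total I = 559.959 cm⁴.

Ix ≈ 560.0 cm⁴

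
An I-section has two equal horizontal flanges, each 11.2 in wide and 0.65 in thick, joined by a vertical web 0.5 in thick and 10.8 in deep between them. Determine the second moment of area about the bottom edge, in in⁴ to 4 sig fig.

I_base ≈ 1261 in⁴

Treat the section as a set of non-overlapping primitives; coordinates are from the bounding-box lower-left.
Bottom flange: 11.2 × 0.65, A = 7.28 in², y = 0.325 in, Ī = 0.256317 in⁴.
Web: 0.5 × 10.8, A = 5.4 in², y = 6.05 in, Ī = 52.488 in⁴.
Top flange: 11.2 × 0.65, A = 7.28 in², y = 11.775 in, Ī = 0.256317 in⁴.
Transfer each piece to the base of the section using Ī + A·d² with d = y − 0:
  bottom flange: d = 0.325 in → contributes +1.02527 in⁴
  web: d = 6.05 in → contributes +250.142 in⁴
  top flange: d = 11.775 in → contributes +1009.63 in⁴
Total I = 1260.8 in⁴.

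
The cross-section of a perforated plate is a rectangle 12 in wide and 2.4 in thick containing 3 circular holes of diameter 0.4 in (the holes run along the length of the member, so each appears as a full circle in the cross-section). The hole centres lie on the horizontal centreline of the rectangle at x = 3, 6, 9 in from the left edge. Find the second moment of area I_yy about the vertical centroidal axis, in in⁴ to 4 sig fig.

I_yy ≈ 343.3 in⁴

Decompose the section into non-overlapping parts with the origin at the bottom-left of its bounding rectangle.
Plate: 12 × 2.4, A = 28.8 in², x = 6 in, Ī = 345.6 in⁴.
Hole 1 (subtracted): ⌀0.4, A = 0.125664 in², x = 3 in, Ī = 0.00125664 in⁴.
Hole 2 (subtracted): ⌀0.4, A = 0.125664 in², x = 6 in, Ī = 0.00125664 in⁴.
Hole 3 (subtracted): ⌀0.4, A = 0.125664 in², x = 9 in, Ī = 0.00125664 in⁴.
By symmetry the centroid is at mid-width, x̄ = 6 in.
Transfer each piece to the vertical centroidal axis using Ī + A·d² with d = x − 6:
  plate: d = 0 in → contributes +345.6 in⁴
  hole 1: d = -3 in → contributes −1.13223 in⁴
  hole 2: d = 0 in → contributes −0.00125664 in⁴
  hole 3: d = 3 in → contributes −1.13223 in⁴
Total I = 343.334 in⁴.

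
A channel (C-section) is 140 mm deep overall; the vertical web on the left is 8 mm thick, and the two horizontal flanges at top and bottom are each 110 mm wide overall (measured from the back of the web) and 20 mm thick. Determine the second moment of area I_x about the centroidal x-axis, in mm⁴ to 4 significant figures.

Split into non-overlapping primitives; take the origin at the lower-left of the bounding box.
Web: 8 × 140, A = 1 120 mm², y = 70 mm, Ī = 1 829 333 mm⁴.
Top flange (beyond web): 102 × 20, A = 2 040 mm², y = 130 mm, Ī = 68 000 mm⁴.
Bottom flange (beyond web): 102 × 20, A = 2 040 mm², y = 10 mm, Ī = 68 000 mm⁴.
By symmetry the centroid is at mid-height, ȳ = 70 mm.
Transfer each piece to the centroidal x-axis using Ī + A·d² with d = y − 70:
  web: d = 0 mm → contributes +1 829 333 mm⁴
  top flange (beyond web): d = 60 mm → contributes +7 412 000 mm⁴
  bottom flange (beyond web): d = -60 mm → contributes +7 412 000 mm⁴
Total I = 16 653 333 mm⁴.

I_x ≈ 1.665 × 10⁷ mm⁴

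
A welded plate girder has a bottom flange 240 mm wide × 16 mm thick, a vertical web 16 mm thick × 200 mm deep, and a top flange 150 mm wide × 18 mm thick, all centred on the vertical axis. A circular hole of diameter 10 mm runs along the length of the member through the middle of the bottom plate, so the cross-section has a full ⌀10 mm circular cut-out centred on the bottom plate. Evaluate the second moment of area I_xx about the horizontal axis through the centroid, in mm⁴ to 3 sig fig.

I_xx ≈ 8.55 × 10⁷ mm⁴

Break the section into simple shapes (no overlaps), measuring from the bottom-left corner of the bounding box.
Bottom plate: 240 × 16, A = 3 840 mm², y = 8 mm, Ī = 81 920 mm⁴.
Web plate: 16 × 200, A = 3 200 mm², y = 116 mm, Ī = 10 666 667 mm⁴.
Top plate: 150 × 18, A = 2 700 mm², y = 225 mm, Ī = 72 900 mm⁴.
Hole (subtracted): ⌀10, A = 78.54 mm², y = 8 mm, Ī = 490.87 mm⁴.
Centroid: ȳ = ΣA·y / ΣA = 104.41 mm.
Transfer each piece to the horizontal axis through the centroid using Ī + A·d² with d = y − 104.41:
  bottom plate: d = -96.414 mm → contributes +35 777 250 mm⁴
  web plate: d = 11.586 mm → contributes +11 096 220 mm⁴
  top plate: d = 120.59 mm → contributes +39 333 557 mm⁴
  hole: d = -96.414 mm → contributes −730 570 mm⁴
Total I = 85 476 457 mm⁴.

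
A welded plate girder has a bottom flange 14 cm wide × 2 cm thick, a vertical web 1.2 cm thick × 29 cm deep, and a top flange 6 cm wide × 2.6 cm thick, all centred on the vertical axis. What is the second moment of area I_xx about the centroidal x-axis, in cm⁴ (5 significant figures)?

I_xx ≈ 1.2630 × 10⁴ cm⁴

Decompose the section into non-overlapping parts with the origin at the bottom-left of its bounding rectangle.
Bottom plate: 14 × 2, A = 28 cm², y = 1 cm, Ī = 9.333333 cm⁴.
Web plate: 1.2 × 29, A = 34.8 cm², y = 16.5 cm, Ī = 2438.9 cm⁴.
Top plate: 6 × 2.6, A = 15.6 cm², y = 32.3 cm, Ī = 8.788 cm⁴.
Centroid: ȳ = ΣA·y / ΣA = 14.10816 cm.
Transfer each piece to the centroidal x-axis using Ī + A·d² with d = y − 14.10816:
  bottom plate: d = -13.10816 cm → contributes +4820.404 cm⁴
  web plate: d = 2.391837 cm → contributes +2637.987 cm⁴
  top plate: d = 18.19184 cm → contributes +5171.498 cm⁴
Total I = 12629.89 cm⁴.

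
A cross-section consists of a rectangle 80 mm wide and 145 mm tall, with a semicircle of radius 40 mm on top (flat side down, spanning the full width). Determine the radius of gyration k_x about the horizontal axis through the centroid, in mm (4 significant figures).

Break the section into simple shapes (no overlaps), measuring from the bottom-left corner of the bounding box.
Rectangular body: 80 × 145, A = 11 600 mm², y = 72.5 mm, Ī = 20 324 167 mm⁴.
Semicircular cap: semicircle r = 40, A = 2513.27 mm², y = 161.977 mm, Ī = 280 978 mm⁴.
Centroid: ȳ = ΣA·y / ΣA = 88.4339 mm.
Transfer each piece to the horizontal axis through the centroid using Ī + A·d² with d = y − 88.4339:
  rectangular body: d = -15.9339 mm → contributes +23 269 269 mm⁴
  semicircular cap: d = 73.5427 mm → contributes +13 874 078 mm⁴
Total I = 37 143 347 mm⁴.
Radius of gyration: k = √(I/A) = √(37 143 347 / 14113.3) = 51.3011 mm.

k_x ≈ 51.30 mm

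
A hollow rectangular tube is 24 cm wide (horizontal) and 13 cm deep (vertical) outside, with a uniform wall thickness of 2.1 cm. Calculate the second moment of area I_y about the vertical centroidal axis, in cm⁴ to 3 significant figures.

I_y ≈ 9280 cm⁴

Treat the section as a set of non-overlapping primitives; coordinates are from the bounding-box lower-left.
Outer rectangle: 24 × 13, A = 312 cm², x = 12 cm, Ī = 14 976 cm⁴.
Inner void (subtracted): 19.8 × 8.8, A = 174.24 cm², x = 12 cm, Ī = 5692.4 cm⁴.
By symmetry the centroid is at mid-width, x̄ = 12 cm.
All pieces are centred on the vertical centroidal axis, so I = ΣĪ (holes subtracted) = 9283.6 cm⁴.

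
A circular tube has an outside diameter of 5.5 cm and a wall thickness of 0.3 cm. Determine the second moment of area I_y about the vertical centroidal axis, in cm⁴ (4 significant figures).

Decompose the section into non-overlapping parts with the origin at the bottom-left of its bounding rectangle.
Outer circle: ⌀5.5, A = 23.7583 cm², x = 2.75 cm, Ī = 44.918 cm⁴.
Bore (subtracted): ⌀4.9, A = 18.8574 cm², x = 2.75 cm, Ī = 28.2979 cm⁴.
By symmetry the centroid is at mid-width, x̄ = 2.75 cm.
All pieces are centred on the vertical centroidal axis, so I = ΣĪ (holes subtracted) = 16.6201 cm⁴.

I_y ≈ 16.62 cm⁴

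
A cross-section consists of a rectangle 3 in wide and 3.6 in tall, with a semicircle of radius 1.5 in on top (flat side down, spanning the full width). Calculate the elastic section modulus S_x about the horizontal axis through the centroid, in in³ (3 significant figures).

S_x ≈ 10.4 in³

Break the section into simple shapes (no overlaps), measuring from the bottom-left corner of the bounding box.
Rectangular body: 3 × 3.6, A = 10.8 in², y = 1.8 in, Ī = 11.664 in⁴.
Semicircular cap: semicircle r = 1.5, A = 3.5343 in², y = 4.2366 in, Ī = 0.55564 in⁴.
Centroid: ȳ = ΣA·y / ΣA = 2.4008 in.
Transfer each piece to the horizontal axis through the centroid using Ī + A·d² with d = y − 2.4008:
  rectangular body: d = -0.60078 in → contributes +15.562 in⁴
  semicircular cap: d = 1.8358 in → contributes +12.467 in⁴
Total I = 28.029 in⁴.
Extreme fibre distance c = 2.6992 in; S = I/c = 10.384 in³.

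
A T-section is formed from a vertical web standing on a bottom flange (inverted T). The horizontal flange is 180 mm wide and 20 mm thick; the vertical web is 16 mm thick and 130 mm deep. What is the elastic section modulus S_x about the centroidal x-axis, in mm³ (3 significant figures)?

S_x ≈ 9.30 × 10⁴ mm³

Treat the section as a set of non-overlapping primitives; coordinates are from the bounding-box lower-left.
Flange: 180 × 20, A = 3 600 mm², y = 10 mm, Ī = 120 000 mm⁴.
Web: 16 × 130, A = 2 080 mm², y = 85 mm, Ī = 2 929 333 mm⁴.
Centroid: ȳ = ΣA·y / ΣA = 37.465 mm.
Transfer each piece to the centroidal x-axis using Ī + A·d² with d = y − 37.465:
  flange: d = -27.465 mm → contributes +2 835 533 mm⁴
  web: d = 47.535 mm → contributes +7 629 294 mm⁴
Total I = 10 464 826 mm⁴.
Extreme fibre distance c = 112.54 mm; S = I/c = 92 992 mm³.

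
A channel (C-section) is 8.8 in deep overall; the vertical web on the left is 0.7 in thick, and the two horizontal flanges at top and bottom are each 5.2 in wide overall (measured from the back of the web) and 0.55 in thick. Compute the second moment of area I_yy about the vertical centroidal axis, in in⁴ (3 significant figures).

I_yy ≈ 27.2 in⁴

Treat the section as a set of non-overlapping primitives; coordinates are from the bounding-box lower-left.
Web: 0.7 × 8.8, A = 6.16 in², x = 0.35 in, Ī = 0.25153 in⁴.
Top flange (beyond web): 4.5 × 0.55, A = 2.475 in², x = 2.95 in, Ī = 4.1766 in⁴.
Bottom flange (beyond web): 4.5 × 0.55, A = 2.475 in², x = 2.95 in, Ī = 4.1766 in⁴.
Centroid: x̄ = ΣA·x / ΣA = 1.5084 in.
Transfer each piece to the vertical centroidal axis using Ī + A·d² with d = x − 1.5084:
  web: d = -1.1584 in → contributes +8.5178 in⁴
  top flange (beyond web): d = 1.4416 in → contributes +9.32 in⁴
  bottom flange (beyond web): d = 1.4416 in → contributes +9.32 in⁴
Total I = 27.158 in⁴.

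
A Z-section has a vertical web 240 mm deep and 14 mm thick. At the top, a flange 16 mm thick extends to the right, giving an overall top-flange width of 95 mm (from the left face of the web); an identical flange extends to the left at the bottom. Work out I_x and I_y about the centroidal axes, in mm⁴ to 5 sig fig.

Split into non-overlapping primitives; take the origin at the lower-left of the bounding box.
Web: 14 × 240, A = 3 360 mm², y = 120 mm, Ī = 16 128 000 mm⁴.
Top flange (beyond web): 81 × 16, A = 1 296 mm², y = 232 mm, Ī = 27 648 mm⁴.
Bottom flange (beyond web): 81 × 16, A = 1 296 mm², y = 8 mm, Ī = 27 648 mm⁴.
Centroid: ȳ = ΣA·y / ΣA = 120 mm.
Transfer each piece to the centroidal x-axis using Ī + A·d² with d = y − 120:
  web: d = 0 mm → contributes +16 128 000 mm⁴
  top flange (beyond web): d = 112 mm → contributes +16 284 672 mm⁴
  bottom flange (beyond web): d = -112 mm → contributes +16 284 672 mm⁴
Total I = 48 697 344 mm⁴.
For the y-axis: x̄ = 88 mm.
Repeating about the centroidal y-axis gives I_y = 7 320 256 mm⁴.

I_x ≈ 4.8697 × 10⁷ mm⁴, I_y ≈ 7.3203 × 10⁶ mm⁴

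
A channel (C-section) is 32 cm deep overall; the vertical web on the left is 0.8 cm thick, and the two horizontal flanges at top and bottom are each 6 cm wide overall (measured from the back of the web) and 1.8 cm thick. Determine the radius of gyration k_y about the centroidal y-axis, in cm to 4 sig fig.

Treat the section as a set of non-overlapping primitives; coordinates are from the bounding-box lower-left.
Web: 0.8 × 32, A = 25.6 cm², x = 0.4 cm, Ī = 1.36533 cm⁴.
Top flange (beyond web): 5.2 × 1.8, A = 9.36 cm², x = 3.4 cm, Ī = 21.0912 cm⁴.
Bottom flange (beyond web): 5.2 × 1.8, A = 9.36 cm², x = 3.4 cm, Ī = 21.0912 cm⁴.
Centroid: x̄ = ΣA·x / ΣA = 1.66715 cm.
Transfer each piece to the centroidal y-axis using Ī + A·d² with d = x − 1.66715:
  web: d = -1.26715 cm → contributes +42.4703 cm⁴
  top flange (beyond web): d = 1.73285 cm → contributes +49.1972 cm⁴
  bottom flange (beyond web): d = 1.73285 cm → contributes +49.1972 cm⁴
Total I = 140.865 cm⁴.
Radius of gyration: k = √(I/A) = √(140.865 / 44.32) = 1.78279 cm.

k_y ≈ 1.783 cm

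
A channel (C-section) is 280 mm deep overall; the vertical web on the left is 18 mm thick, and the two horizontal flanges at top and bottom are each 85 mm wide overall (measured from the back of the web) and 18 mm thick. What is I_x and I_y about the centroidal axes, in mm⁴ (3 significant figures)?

I_x ≈ 7.44 × 10⁷ mm⁴, I_y ≈ 3.98 × 10⁶ mm⁴

Split into non-overlapping primitives; take the origin at the lower-left of the bounding box.
Web: 18 × 280, A = 5 040 mm², y = 140 mm, Ī = 32 928 000 mm⁴.
Top flange (beyond web): 67 × 18, A = 1 206 mm², y = 271 mm, Ī = 32 562 mm⁴.
Bottom flange (beyond web): 67 × 18, A = 1 206 mm², y = 9 mm, Ī = 32 562 mm⁴.
By symmetry the centroid is at mid-height, ȳ = 140 mm.
Transfer each piece to the centroidal x-axis using Ī + A·d² with d = y − 140:
  web: d = 0 mm → contributes +32 928 000 mm⁴
  top flange (beyond web): d = 131 mm → contributes +20 728 728 mm⁴
  bottom flange (beyond web): d = -131 mm → contributes +20 728 728 mm⁴
Total I = 74 385 456 mm⁴.
For the y-axis: x̄ = 22.756 mm.
Repeating about the centroidal y-axis gives I_y = 3 984 912 mm⁴.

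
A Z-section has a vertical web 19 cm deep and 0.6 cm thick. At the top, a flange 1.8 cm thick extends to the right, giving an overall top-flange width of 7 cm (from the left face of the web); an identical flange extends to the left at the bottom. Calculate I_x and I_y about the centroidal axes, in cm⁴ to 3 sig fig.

I_x ≈ 2050 cm⁴, I_y ≈ 361 cm⁴

Split into non-overlapping primitives; take the origin at the lower-left of the bounding box.
Web: 0.6 × 19, A = 11.4 cm², y = 9.5 cm, Ī = 342.95 cm⁴.
Top flange (beyond web): 6.4 × 1.8, A = 11.52 cm², y = 18.1 cm, Ī = 3.1104 cm⁴.
Bottom flange (beyond web): 6.4 × 1.8, A = 11.52 cm², y = 0.9 cm, Ī = 3.1104 cm⁴.
Centroid: ȳ = ΣA·y / ΣA = 9.5 cm.
Transfer each piece to the centroidal x-axis using Ī + A·d² with d = y − 9.5:
  web: d = 0 cm → contributes +342.95 cm⁴
  top flange (beyond web): d = 8.6 cm → contributes +855.13 cm⁴
  bottom flange (beyond web): d = -8.6 cm → contributes +855.13 cm⁴
Total I = 2053.2 cm⁴.
For the y-axis: x̄ = 6.7 cm.
Repeating about the centroidal y-axis gives I_y = 361.23 cm⁴.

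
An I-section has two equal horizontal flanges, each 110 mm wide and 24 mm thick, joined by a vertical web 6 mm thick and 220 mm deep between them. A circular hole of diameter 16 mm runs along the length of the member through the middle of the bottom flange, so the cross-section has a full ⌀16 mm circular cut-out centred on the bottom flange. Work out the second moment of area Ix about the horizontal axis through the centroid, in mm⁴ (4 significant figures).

Ix ≈ 8.108 × 10⁷ mm⁴

Treat the section as a set of non-overlapping primitives; coordinates are from the bounding-box lower-left.
Bottom flange: 110 × 24, A = 2 640 mm², y = 12 mm, Ī = 126 720 mm⁴.
Web: 6 × 220, A = 1 320 mm², y = 134 mm, Ī = 5 324 000 mm⁴.
Top flange: 110 × 24, A = 2 640 mm², y = 256 mm, Ī = 126 720 mm⁴.
Hole (subtracted): ⌀16, A = 201.062 mm², y = 12 mm, Ī = 3216.99 mm⁴.
Centroid: ȳ = ΣA·y / ΣA = 137.833 mm.
Transfer each piece to the horizontal axis through the centroid using Ī + A·d² with d = y − 137.833:
  bottom flange: d = -125.833 mm → contributes +41 928 584 mm⁴
  web: d = -3.83338 mm → contributes +5 343 397 mm⁴
  top flange: d = 118.167 mm → contributes +36 989 965 mm⁴
  hole: d = -125.833 mm → contributes −3 186 839 mm⁴
Total I = 81 075 106 mm⁴.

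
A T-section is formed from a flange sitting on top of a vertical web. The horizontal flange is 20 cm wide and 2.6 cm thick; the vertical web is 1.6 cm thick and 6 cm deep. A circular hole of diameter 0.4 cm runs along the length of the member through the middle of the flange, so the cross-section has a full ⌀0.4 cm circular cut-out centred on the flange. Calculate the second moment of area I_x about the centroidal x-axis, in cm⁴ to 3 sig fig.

I_x ≈ 208 cm⁴

Break the section into simple shapes (no overlaps), measuring from the bottom-left corner of the bounding box.
Flange: 20 × 2.6, A = 52 cm², y = 7.3 cm, Ī = 29.293 cm⁴.
Web: 1.6 × 6, A = 9.6 cm², y = 3 cm, Ī = 28.8 cm⁴.
Hole (subtracted): ⌀0.4, A = 0.12566 cm², y = 7.3 cm, Ī = 0.0012566 cm⁴.
Centroid: ȳ = ΣA·y / ΣA = 6.6285 cm.
Transfer each piece to the centroidal x-axis using Ī + A·d² with d = y − 6.6285:
  flange: d = 0.6715 cm → contributes +52.741 cm⁴
  web: d = -3.6285 cm → contributes +155.19 cm⁴
  hole: d = 0.6715 cm → contributes −0.05792 cm⁴
Total I = 207.88 cm⁴.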